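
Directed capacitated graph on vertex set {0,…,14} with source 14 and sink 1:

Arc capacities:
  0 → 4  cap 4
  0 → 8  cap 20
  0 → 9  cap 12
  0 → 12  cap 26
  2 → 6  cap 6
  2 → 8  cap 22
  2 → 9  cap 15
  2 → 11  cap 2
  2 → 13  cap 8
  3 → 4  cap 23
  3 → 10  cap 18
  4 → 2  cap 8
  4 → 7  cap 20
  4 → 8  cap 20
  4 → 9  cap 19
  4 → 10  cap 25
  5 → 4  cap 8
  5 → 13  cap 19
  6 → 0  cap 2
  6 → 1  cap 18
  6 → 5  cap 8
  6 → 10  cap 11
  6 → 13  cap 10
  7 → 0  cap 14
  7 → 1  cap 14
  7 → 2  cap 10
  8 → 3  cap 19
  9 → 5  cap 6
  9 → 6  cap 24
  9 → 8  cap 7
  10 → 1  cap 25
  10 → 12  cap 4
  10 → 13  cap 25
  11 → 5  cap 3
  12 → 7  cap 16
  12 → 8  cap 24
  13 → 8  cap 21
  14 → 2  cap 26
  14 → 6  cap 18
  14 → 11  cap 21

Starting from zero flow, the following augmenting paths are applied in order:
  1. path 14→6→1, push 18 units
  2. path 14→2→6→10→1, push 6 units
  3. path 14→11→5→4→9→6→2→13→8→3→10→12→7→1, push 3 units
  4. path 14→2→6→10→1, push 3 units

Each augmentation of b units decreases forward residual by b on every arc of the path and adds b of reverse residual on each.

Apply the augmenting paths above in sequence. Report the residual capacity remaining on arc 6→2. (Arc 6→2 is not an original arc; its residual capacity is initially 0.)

Residual capacity of (6,2): 6

after path 1 (14→6→1, push 18): res(6,2)=0
after path 2 (14→2→6→10→1, push 6): res(6,2)=6
after path 3 (14→11→5→4→9→6→2→13→8→3→10→12→7→1, push 3): res(6,2)=3
after path 4 (14→2→6→10→1, push 3): res(6,2)=6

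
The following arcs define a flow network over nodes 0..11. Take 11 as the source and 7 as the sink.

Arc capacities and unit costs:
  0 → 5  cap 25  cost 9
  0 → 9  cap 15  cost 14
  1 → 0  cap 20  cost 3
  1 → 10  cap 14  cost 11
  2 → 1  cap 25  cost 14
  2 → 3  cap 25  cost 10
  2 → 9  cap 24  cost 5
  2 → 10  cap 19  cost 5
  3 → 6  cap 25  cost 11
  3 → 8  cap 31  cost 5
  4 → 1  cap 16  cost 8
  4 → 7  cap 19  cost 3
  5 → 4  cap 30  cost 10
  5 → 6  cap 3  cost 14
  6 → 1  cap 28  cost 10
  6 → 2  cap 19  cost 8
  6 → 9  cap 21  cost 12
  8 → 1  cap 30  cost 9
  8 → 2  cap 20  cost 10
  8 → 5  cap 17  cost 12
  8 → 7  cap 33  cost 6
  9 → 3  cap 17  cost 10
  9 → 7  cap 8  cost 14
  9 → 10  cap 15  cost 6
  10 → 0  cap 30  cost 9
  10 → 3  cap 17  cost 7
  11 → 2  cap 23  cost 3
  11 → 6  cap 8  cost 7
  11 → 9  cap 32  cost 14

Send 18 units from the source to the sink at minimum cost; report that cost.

Minimum cost for 18 units: 416

shortest-cost path #1: 11→2→9→7 push 8 @ unit cost 22 (adds 176)
shortest-cost path #2: 11→2→3→8→7 push 10 @ unit cost 24 (adds 240)
total cost = 416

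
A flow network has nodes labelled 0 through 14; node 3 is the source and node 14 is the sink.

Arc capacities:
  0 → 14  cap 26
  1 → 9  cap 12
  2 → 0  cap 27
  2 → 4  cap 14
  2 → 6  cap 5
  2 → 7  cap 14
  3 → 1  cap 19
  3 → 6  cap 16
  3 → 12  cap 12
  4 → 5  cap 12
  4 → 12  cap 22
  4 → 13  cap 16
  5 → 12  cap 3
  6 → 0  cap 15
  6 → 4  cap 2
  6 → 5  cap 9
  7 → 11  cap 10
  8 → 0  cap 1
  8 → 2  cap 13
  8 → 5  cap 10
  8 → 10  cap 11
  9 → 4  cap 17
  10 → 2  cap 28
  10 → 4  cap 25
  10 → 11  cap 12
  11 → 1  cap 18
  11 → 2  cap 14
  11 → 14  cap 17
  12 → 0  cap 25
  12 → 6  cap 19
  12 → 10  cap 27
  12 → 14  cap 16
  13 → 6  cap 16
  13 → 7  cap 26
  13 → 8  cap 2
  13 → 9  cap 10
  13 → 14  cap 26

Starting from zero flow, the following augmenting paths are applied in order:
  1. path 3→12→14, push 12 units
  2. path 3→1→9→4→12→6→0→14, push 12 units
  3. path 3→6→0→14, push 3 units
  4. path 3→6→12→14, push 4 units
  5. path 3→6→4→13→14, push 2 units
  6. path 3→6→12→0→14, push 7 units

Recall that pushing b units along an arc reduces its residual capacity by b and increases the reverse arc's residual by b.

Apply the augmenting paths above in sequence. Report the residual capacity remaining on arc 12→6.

after path 1 (3→12→14, push 12): res(12,6)=19
after path 2 (3→1→9→4→12→6→0→14, push 12): res(12,6)=7
after path 3 (3→6→0→14, push 3): res(12,6)=7
after path 4 (3→6→12→14, push 4): res(12,6)=11
after path 5 (3→6→4→13→14, push 2): res(12,6)=11
after path 6 (3→6→12→0→14, push 7): res(12,6)=18

Residual capacity of (12,6): 18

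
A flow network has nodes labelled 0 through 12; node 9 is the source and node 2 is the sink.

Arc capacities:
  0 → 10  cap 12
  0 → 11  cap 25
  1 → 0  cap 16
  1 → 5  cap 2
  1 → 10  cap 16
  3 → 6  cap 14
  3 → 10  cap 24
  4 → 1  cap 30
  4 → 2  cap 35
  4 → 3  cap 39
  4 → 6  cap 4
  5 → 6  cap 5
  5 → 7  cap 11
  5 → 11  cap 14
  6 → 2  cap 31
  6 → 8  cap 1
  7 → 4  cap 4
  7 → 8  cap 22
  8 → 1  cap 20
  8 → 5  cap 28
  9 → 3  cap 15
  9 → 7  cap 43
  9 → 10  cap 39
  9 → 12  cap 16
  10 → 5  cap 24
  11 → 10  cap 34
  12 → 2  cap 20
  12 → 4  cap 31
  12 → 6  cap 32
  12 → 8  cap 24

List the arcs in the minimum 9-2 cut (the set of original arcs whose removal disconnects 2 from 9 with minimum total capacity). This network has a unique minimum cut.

Min-cut arcs: {(3,6), (5,6), (7,4), (9,12)} (total capacity 39)

augment #1: 9→12→2 push 16
augment #2: 9→3→6→2 push 14
augment #3: 9→7→4→2 push 4
augment #4: 9→10→5→6→2 push 5
max flow = 39; residual-reachable set from 9 gives S-side
cut edges (S→T): {(3,6), (5,6), (7,4), (9,12)} total cap 39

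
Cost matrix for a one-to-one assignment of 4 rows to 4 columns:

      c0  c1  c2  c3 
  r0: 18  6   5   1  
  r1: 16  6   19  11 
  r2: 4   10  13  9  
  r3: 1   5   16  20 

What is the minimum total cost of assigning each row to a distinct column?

Minimum assignment cost: 21

one of 2 optimal assignments: row0→col2 (cost 5), row1→col1 (cost 6), row2→col3 (cost 9), row3→col0 (cost 1)
total = 5 + 6 + 9 + 1 = 21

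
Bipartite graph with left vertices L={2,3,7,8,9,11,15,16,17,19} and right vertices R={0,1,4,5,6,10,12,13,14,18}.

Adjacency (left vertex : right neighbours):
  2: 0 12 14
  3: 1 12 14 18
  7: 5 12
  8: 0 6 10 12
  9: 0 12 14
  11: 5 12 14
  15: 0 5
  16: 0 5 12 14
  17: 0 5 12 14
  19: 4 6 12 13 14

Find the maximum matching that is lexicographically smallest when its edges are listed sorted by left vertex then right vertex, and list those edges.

|M| = 7 (so the lex-smallest maximum matching has 7 edges)
process left vertices in ascending order; for each, take the smallest-labelled available neighbour that still permits 7 edges overall, or leave it unmatched if none does
lex-smallest matching: {2-0, 3-1, 7-5, 8-6, 9-12, 11-14, 19-4}

Lex-smallest maximum matching: {(2,0), (3,1), (7,5), (8,6), (9,12), (11,14), (19,4)}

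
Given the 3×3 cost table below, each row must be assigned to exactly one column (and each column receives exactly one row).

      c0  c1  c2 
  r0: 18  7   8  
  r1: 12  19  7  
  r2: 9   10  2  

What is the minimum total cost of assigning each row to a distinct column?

Minimum assignment cost: 21

optimal assignment: row0→col1 (cost 7), row1→col0 (cost 12), row2→col2 (cost 2)
total = 7 + 12 + 2 = 21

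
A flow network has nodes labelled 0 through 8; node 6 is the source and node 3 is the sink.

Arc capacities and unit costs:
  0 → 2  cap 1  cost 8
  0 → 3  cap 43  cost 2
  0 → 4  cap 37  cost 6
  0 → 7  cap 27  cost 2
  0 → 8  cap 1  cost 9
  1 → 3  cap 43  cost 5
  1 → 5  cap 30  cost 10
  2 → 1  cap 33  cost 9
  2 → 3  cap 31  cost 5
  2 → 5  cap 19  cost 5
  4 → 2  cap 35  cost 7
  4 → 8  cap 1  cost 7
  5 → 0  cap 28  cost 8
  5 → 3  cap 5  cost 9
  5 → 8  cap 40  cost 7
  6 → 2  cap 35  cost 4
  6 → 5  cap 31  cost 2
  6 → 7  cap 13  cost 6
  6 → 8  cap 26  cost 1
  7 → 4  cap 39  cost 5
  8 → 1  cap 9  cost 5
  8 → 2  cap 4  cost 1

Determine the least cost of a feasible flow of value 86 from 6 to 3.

Minimum cost for 86 units: 1105

shortest-cost path #1: 6→8→2→3 push 4 @ unit cost 7 (adds 28)
shortest-cost path #2: 6→2→3 push 27 @ unit cost 9 (adds 243)
shortest-cost path #3: 6→8→1→3 push 9 @ unit cost 11 (adds 99)
shortest-cost path #4: 6→5→3 push 5 @ unit cost 11 (adds 55)
shortest-cost path #5: 6→5→0→3 push 26 @ unit cost 12 (adds 312)
shortest-cost path #6: 6→2→1→3 push 8 @ unit cost 18 (adds 144)
shortest-cost path #7: 6→7→4→2→1→3 push 7 @ unit cost 32 (adds 224)
total cost = 1105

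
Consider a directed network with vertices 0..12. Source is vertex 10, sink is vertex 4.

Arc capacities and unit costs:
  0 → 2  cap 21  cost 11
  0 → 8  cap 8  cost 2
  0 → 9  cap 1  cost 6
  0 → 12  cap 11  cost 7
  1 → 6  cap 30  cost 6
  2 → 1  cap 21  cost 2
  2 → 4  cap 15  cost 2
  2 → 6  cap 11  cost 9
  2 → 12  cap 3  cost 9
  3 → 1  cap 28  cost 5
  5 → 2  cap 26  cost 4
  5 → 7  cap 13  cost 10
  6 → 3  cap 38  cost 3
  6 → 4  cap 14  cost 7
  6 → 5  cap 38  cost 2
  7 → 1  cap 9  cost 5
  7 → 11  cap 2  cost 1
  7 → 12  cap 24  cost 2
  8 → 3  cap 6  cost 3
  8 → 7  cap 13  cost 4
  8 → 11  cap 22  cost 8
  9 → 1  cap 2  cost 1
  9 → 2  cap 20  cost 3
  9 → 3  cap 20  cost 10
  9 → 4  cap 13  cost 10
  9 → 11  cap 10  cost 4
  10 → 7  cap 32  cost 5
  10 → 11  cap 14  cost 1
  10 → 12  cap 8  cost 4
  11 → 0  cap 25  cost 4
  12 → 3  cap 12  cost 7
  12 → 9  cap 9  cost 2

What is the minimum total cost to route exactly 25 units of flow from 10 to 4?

Minimum cost for 25 units: 438

shortest-cost path #1: 10→12→9→2→4 push 8 @ unit cost 11 (adds 88)
shortest-cost path #2: 10→7→12→9→2→4 push 1 @ unit cost 14 (adds 14)
shortest-cost path #3: 10→11→0→9→2→4 push 1 @ unit cost 16 (adds 16)
shortest-cost path #4: 10→11→0→2→4 push 5 @ unit cost 18 (adds 90)
shortest-cost path #5: 10→11→0→2→9→4 push 8 @ unit cost 23 (adds 184)
shortest-cost path #6: 10→7→1→6→4 push 2 @ unit cost 23 (adds 46)
total cost = 438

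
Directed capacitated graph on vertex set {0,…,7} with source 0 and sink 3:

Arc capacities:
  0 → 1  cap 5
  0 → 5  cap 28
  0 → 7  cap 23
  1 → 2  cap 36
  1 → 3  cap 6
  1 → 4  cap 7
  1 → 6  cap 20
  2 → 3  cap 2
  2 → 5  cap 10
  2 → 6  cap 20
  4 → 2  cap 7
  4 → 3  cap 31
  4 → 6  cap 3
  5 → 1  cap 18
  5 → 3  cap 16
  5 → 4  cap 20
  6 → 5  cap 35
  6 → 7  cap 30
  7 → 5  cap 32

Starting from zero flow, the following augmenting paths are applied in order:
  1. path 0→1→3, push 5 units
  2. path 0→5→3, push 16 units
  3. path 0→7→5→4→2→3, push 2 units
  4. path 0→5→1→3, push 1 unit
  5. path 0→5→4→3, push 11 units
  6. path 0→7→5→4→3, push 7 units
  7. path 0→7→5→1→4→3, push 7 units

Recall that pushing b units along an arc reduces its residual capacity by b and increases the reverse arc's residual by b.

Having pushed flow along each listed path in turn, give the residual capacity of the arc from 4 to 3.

Residual capacity of (4,3): 6

after path 1 (0→1→3, push 5): res(4,3)=31
after path 2 (0→5→3, push 16): res(4,3)=31
after path 3 (0→7→5→4→2→3, push 2): res(4,3)=31
after path 4 (0→5→1→3, push 1): res(4,3)=31
after path 5 (0→5→4→3, push 11): res(4,3)=20
after path 6 (0→7→5→4→3, push 7): res(4,3)=13
after path 7 (0→7→5→1→4→3, push 7): res(4,3)=6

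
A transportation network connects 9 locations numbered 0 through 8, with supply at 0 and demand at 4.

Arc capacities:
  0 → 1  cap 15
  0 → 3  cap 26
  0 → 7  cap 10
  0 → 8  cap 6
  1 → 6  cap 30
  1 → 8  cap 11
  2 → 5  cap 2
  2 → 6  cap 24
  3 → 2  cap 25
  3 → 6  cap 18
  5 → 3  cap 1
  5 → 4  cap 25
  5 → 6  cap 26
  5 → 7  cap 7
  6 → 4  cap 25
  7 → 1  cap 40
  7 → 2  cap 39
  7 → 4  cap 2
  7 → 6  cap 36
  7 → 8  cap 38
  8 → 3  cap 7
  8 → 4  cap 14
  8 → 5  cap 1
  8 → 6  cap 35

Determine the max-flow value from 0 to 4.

Maximum flow value: 44

augment #1: 0→7→4 bottleneck 2, total now 2
augment #2: 0→8→4 bottleneck 6, total now 8
augment #3: 0→1→6→4 bottleneck 15, total now 23
augment #4: 0→3→6→4 bottleneck 10, total now 33
augment #5: 0→7→8→4 bottleneck 8, total now 41
augment #6: 0→3→2→5→4 bottleneck 2, total now 43
augment #7: 0→3→6→1→8→5→4 bottleneck 1, total now 44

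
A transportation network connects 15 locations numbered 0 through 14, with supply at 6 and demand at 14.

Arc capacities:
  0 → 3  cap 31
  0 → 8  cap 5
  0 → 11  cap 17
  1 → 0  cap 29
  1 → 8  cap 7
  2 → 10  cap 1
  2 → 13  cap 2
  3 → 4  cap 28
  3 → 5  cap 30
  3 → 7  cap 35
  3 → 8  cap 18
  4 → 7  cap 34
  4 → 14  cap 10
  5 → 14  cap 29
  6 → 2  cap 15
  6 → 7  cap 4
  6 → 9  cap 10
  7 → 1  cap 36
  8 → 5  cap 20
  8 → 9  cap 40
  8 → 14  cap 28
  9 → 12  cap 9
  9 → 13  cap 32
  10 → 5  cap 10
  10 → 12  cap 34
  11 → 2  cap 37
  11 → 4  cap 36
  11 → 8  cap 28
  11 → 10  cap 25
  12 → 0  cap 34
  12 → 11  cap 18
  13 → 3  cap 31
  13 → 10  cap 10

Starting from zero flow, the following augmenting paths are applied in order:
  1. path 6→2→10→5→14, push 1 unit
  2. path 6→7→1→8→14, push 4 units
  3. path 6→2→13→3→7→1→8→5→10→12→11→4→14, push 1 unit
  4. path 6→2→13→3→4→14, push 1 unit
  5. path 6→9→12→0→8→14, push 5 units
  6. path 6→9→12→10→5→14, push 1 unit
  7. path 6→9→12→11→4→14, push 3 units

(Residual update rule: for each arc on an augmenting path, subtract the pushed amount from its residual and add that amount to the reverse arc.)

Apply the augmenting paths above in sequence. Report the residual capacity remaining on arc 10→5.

after path 1 (6→2→10→5→14, push 1): res(10,5)=9
after path 2 (6→7→1→8→14, push 4): res(10,5)=9
after path 3 (6→2→13→3→7→1→8→5→10→12→11→4→14, push 1): res(10,5)=10
after path 4 (6→2→13→3→4→14, push 1): res(10,5)=10
after path 5 (6→9→12→0→8→14, push 5): res(10,5)=10
after path 6 (6→9→12→10→5→14, push 1): res(10,5)=9
after path 7 (6→9→12→11→4→14, push 3): res(10,5)=9

Residual capacity of (10,5): 9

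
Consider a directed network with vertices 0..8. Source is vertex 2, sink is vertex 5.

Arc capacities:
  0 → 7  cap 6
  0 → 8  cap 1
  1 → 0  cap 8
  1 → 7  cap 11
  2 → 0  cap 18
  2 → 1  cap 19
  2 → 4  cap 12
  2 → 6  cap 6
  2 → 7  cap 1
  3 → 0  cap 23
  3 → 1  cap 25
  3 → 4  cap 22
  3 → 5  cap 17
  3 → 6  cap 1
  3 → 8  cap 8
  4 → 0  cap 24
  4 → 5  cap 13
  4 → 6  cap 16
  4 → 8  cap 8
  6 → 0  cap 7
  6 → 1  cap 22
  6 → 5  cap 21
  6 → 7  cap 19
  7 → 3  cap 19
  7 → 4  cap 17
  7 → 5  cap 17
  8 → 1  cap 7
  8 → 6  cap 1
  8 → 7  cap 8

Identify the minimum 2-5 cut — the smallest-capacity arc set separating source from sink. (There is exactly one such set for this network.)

Min-cut arcs: {(0,7), (0,8), (1,7), (2,4), (2,6), (2,7)} (total capacity 37)

augment #1: 2→4→5 push 12
augment #2: 2→6→5 push 6
augment #3: 2→7→5 push 1
augment #4: 2→0→7→5 push 6
augment #5: 2→1→7→5 push 10
augment #6: 2→0→8→6→5 push 1
augment #7: 2→1→7→3→5 push 1
max flow = 37; residual-reachable set from 2 gives S-side
cut edges (S→T): {(0,7), (0,8), (1,7), (2,4), (2,6), (2,7)} total cap 37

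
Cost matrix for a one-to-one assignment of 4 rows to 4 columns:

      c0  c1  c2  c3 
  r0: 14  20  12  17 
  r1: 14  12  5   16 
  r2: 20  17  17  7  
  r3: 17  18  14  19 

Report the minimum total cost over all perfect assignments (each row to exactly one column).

Minimum assignment cost: 44

optimal assignment: row0→col0 (cost 14), row1→col2 (cost 5), row2→col3 (cost 7), row3→col1 (cost 18)
total = 14 + 5 + 7 + 18 = 44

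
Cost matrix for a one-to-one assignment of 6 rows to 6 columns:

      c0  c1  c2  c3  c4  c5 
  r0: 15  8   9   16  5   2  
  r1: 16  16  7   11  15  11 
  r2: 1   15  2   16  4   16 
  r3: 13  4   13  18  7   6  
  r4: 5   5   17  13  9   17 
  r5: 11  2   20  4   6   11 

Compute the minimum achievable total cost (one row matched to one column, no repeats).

one of 2 optimal assignments: row0→col5 (cost 2), row1→col2 (cost 7), row2→col0 (cost 1), row3→col4 (cost 7), row4→col1 (cost 5), row5→col3 (cost 4)
total = 2 + 7 + 1 + 7 + 5 + 4 = 26

Minimum assignment cost: 26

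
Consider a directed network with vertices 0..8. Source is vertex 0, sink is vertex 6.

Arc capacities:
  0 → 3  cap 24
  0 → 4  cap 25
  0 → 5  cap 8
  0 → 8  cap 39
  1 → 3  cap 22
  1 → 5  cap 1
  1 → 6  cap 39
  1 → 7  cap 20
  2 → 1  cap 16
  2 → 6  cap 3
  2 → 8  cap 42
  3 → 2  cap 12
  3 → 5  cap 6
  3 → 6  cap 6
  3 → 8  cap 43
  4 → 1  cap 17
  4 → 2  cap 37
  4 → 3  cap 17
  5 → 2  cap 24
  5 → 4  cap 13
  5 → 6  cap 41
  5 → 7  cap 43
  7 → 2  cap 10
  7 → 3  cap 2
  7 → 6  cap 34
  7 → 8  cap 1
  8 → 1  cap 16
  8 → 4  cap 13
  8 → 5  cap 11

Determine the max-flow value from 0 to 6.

augment #1: 0→3→6 bottleneck 6, total now 6
augment #2: 0→5→6 bottleneck 8, total now 14
augment #3: 0→3→2→6 bottleneck 3, total now 17
augment #4: 0→3→5→6 bottleneck 6, total now 23
augment #5: 0→4→1→6 bottleneck 17, total now 40
augment #6: 0→8→1→6 bottleneck 16, total now 56
augment #7: 0→8→5→6 bottleneck 11, total now 67
augment #8: 0→3→2→1→6 bottleneck 6, total now 73
augment #9: 0→3→2→1→5→6 bottleneck 1, total now 74
augment #10: 0→3→2→1→7→6 bottleneck 2, total now 76
augment #11: 0→4→2→1→7→6 bottleneck 7, total now 83

Maximum flow value: 83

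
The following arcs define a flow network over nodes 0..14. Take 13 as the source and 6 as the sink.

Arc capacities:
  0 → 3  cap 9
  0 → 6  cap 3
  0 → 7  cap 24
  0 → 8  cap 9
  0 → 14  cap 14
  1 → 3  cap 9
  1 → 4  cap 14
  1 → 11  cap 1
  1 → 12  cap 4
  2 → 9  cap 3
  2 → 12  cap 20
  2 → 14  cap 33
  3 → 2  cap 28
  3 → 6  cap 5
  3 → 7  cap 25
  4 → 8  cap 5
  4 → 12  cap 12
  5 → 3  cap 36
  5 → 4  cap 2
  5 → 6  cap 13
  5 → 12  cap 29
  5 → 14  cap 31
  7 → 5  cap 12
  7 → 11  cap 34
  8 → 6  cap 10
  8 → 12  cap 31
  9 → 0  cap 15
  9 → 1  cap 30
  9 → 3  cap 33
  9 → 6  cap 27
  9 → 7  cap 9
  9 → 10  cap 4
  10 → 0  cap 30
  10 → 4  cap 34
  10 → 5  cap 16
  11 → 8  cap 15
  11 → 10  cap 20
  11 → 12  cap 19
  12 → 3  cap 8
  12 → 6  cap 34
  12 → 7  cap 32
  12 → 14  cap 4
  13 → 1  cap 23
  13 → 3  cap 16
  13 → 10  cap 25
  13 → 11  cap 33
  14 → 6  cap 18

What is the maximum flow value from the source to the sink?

augment #1: 13→3→6 bottleneck 5, total now 5
augment #2: 13→1→12→6 bottleneck 4, total now 9
augment #3: 13→10→0→6 bottleneck 3, total now 12
augment #4: 13→10→5→6 bottleneck 13, total now 25
augment #5: 13→11→8→6 bottleneck 10, total now 35
augment #6: 13→11→12→6 bottleneck 19, total now 54
augment #7: 13→1→4→12→6 bottleneck 11, total now 65
augment #8: 13→3→2→9→6 bottleneck 3, total now 68
augment #9: 13→3→2→14→6 bottleneck 8, total now 76
augment #10: 13→10→0→14→6 bottleneck 9, total now 85
augment #11: 13→1→3→2→14→6 bottleneck 1, total now 86

Maximum flow value: 86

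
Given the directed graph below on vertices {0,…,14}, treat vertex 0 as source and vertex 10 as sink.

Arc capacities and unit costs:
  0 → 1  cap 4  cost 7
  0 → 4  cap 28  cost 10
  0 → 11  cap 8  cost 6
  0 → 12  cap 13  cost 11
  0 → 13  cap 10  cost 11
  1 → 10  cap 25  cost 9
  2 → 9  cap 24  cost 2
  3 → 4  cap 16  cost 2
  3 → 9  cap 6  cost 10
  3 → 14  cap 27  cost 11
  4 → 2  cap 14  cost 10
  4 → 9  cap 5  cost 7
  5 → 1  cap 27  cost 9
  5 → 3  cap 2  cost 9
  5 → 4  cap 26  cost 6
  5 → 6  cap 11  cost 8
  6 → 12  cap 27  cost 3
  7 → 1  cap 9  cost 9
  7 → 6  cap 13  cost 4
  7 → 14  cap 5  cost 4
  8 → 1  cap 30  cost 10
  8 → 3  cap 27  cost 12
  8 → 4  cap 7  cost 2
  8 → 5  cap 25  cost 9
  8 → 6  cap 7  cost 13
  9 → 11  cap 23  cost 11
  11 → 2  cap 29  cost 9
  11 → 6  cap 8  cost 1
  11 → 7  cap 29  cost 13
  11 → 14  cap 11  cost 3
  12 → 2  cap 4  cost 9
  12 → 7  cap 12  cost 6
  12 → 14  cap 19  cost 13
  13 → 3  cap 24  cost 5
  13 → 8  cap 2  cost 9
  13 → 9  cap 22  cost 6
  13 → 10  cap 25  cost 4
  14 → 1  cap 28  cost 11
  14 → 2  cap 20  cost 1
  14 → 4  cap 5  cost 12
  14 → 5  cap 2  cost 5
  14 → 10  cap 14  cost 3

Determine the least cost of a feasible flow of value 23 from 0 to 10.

shortest-cost path #1: 0→11→14→10 push 8 @ unit cost 12 (adds 96)
shortest-cost path #2: 0→13→10 push 10 @ unit cost 15 (adds 150)
shortest-cost path #3: 0→1→10 push 4 @ unit cost 16 (adds 64)
shortest-cost path #4: 0→12→7→14→10 push 1 @ unit cost 24 (adds 24)
total cost = 334

Minimum cost for 23 units: 334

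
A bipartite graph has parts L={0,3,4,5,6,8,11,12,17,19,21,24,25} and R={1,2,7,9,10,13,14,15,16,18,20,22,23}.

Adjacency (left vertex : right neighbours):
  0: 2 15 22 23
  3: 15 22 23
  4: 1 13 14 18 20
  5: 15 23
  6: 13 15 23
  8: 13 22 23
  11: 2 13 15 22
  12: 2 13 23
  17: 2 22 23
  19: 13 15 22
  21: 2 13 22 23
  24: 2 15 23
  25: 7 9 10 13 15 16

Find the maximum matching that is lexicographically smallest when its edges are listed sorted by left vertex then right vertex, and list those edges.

Lex-smallest maximum matching: {(0,2), (3,15), (4,1), (5,23), (6,13), (8,22), (25,7)}

|M| = 7 (so the lex-smallest maximum matching has 7 edges)
process left vertices in ascending order; for each, take the smallest-labelled available neighbour that still permits 7 edges overall, or leave it unmatched if none does
lex-smallest matching: {0-2, 3-15, 4-1, 5-23, 6-13, 8-22, 25-7}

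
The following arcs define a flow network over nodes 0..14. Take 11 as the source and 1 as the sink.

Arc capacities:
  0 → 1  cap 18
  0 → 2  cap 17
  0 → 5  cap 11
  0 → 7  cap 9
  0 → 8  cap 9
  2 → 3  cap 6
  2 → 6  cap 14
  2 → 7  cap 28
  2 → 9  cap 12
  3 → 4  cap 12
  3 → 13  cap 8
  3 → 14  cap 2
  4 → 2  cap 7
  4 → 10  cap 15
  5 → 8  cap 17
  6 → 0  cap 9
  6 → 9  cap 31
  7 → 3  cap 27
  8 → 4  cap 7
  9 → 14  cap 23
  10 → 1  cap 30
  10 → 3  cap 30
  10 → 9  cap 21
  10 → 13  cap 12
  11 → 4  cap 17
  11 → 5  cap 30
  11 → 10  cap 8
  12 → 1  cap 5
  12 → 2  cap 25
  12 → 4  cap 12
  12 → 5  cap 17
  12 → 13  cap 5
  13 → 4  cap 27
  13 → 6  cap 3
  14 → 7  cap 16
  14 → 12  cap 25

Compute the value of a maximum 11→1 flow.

Maximum flow value: 30

augment #1: 11→10→1 bottleneck 8, total now 8
augment #2: 11→4→10→1 bottleneck 15, total now 23
augment #3: 11→4→2→6→0→1 bottleneck 2, total now 25
augment #4: 11→5→8→4→2→6→0→1 bottleneck 5, total now 30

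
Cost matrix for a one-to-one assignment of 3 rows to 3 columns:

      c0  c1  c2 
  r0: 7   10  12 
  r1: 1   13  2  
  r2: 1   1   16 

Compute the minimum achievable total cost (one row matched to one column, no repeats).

optimal assignment: row0→col0 (cost 7), row1→col2 (cost 2), row2→col1 (cost 1)
total = 7 + 2 + 1 = 10

Minimum assignment cost: 10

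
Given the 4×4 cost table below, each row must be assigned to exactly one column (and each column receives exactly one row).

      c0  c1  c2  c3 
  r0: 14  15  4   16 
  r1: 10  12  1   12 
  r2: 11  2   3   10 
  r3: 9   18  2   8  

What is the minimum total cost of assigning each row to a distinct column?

Minimum assignment cost: 24

optimal assignment: row0→col2 (cost 4), row1→col0 (cost 10), row2→col1 (cost 2), row3→col3 (cost 8)
total = 4 + 10 + 2 + 8 = 24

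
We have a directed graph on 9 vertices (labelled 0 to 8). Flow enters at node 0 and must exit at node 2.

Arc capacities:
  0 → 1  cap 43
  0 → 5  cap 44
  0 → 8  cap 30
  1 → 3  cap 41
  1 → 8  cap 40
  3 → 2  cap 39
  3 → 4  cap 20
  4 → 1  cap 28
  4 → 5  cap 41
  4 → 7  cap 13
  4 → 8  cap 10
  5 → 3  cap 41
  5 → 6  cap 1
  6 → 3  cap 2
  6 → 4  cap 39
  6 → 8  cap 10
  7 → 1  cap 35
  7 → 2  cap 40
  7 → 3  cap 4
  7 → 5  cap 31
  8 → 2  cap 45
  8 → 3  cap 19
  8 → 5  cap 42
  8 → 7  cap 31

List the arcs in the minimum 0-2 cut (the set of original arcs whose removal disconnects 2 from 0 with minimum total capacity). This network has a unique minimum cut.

Min-cut arcs: {(0,1), (0,8), (5,3), (5,6)} (total capacity 115)

augment #1: 0→8→2 push 30
augment #2: 0→1→3→2 push 39
augment #3: 0→1→8→2 push 4
augment #4: 0→5→6→8→2 push 1
augment #5: 0→5→3→1→8→2 push 10
augment #6: 0→5→3→4→7→2 push 13
augment #7: 0→5→3→1→8→7→2 push 18
max flow = 115; residual-reachable set from 0 gives S-side
cut edges (S→T): {(0,1), (0,8), (5,3), (5,6)} total cap 115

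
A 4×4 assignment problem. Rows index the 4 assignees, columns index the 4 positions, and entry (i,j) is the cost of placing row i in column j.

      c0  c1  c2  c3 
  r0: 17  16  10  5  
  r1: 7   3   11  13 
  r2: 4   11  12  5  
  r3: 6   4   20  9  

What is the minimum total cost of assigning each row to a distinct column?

Minimum assignment cost: 24

one of 2 optimal assignments: row0→col2 (cost 10), row1→col1 (cost 3), row2→col3 (cost 5), row3→col0 (cost 6)
total = 10 + 3 + 5 + 6 = 24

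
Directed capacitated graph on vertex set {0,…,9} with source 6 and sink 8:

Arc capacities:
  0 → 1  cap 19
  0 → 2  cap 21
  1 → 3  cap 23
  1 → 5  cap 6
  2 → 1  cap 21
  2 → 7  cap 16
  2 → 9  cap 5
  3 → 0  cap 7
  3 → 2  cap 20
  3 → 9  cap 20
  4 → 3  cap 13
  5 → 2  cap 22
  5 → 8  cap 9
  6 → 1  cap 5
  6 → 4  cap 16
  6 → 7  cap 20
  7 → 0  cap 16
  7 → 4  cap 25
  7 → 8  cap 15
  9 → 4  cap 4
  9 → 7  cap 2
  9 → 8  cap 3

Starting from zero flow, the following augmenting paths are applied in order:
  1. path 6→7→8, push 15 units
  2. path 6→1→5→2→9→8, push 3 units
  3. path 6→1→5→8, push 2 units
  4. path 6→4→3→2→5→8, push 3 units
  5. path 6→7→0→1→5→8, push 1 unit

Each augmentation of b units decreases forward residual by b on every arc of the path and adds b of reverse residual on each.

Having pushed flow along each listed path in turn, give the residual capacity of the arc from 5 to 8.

after path 1 (6→7→8, push 15): res(5,8)=9
after path 2 (6→1→5→2→9→8, push 3): res(5,8)=9
after path 3 (6→1→5→8, push 2): res(5,8)=7
after path 4 (6→4→3→2→5→8, push 3): res(5,8)=4
after path 5 (6→7→0→1→5→8, push 1): res(5,8)=3

Residual capacity of (5,8): 3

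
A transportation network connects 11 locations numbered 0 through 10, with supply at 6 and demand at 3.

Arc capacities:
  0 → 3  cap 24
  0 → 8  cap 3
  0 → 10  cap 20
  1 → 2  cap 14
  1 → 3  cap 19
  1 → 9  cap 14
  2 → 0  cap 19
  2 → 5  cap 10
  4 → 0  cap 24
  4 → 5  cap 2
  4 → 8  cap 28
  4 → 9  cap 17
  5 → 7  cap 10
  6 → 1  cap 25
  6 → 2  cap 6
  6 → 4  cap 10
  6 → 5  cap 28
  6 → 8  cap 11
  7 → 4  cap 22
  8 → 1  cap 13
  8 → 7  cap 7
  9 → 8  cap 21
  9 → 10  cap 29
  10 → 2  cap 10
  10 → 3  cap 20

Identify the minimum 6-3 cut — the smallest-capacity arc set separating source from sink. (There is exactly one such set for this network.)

Min-cut arcs: {(5,7), (6,1), (6,2), (6,4), (6,8)} (total capacity 62)

augment #1: 6→1→3 push 19
augment #2: 6→2→0→3 push 6
augment #3: 6→4→0→3 push 10
augment #4: 6→1→2→0→3 push 6
augment #5: 6→5→7→4→0→3 push 2
augment #6: 6→8→1→9→10→3 push 11
augment #7: 6→5→7→4→0→10→3 push 8
max flow = 62; residual-reachable set from 6 gives S-side
cut edges (S→T): {(5,7), (6,1), (6,2), (6,4), (6,8)} total cap 62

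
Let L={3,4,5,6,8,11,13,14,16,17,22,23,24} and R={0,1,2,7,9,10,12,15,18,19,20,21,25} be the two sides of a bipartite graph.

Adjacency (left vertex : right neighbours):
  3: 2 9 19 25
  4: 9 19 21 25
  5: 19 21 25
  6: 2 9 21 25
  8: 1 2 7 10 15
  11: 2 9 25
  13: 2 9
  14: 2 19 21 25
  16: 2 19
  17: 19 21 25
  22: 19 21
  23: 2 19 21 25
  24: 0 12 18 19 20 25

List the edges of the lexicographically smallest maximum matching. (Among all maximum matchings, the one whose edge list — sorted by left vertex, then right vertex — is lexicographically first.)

|M| = 7 (so the lex-smallest maximum matching has 7 edges)
process left vertices in ascending order; for each, take the smallest-labelled available neighbour that still permits 7 edges overall, or leave it unmatched if none does
lex-smallest matching: {3-2, 4-9, 5-19, 6-21, 8-1, 11-25, 24-0}

Lex-smallest maximum matching: {(3,2), (4,9), (5,19), (6,21), (8,1), (11,25), (24,0)}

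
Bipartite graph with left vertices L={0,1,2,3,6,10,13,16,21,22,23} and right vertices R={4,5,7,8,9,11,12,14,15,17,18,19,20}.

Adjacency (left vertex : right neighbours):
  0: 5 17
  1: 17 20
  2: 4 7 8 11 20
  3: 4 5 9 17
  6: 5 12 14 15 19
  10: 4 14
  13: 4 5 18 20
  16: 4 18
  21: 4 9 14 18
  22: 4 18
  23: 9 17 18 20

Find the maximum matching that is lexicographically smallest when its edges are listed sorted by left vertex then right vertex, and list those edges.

Lex-smallest maximum matching: {(0,5), (1,17), (2,7), (3,4), (6,12), (10,14), (13,18), (21,9), (23,20)}

|M| = 9 (so the lex-smallest maximum matching has 9 edges)
process left vertices in ascending order; for each, take the smallest-labelled available neighbour that still permits 9 edges overall, or leave it unmatched if none does
lex-smallest matching: {0-5, 1-17, 2-7, 3-4, 6-12, 10-14, 13-18, 21-9, 23-20}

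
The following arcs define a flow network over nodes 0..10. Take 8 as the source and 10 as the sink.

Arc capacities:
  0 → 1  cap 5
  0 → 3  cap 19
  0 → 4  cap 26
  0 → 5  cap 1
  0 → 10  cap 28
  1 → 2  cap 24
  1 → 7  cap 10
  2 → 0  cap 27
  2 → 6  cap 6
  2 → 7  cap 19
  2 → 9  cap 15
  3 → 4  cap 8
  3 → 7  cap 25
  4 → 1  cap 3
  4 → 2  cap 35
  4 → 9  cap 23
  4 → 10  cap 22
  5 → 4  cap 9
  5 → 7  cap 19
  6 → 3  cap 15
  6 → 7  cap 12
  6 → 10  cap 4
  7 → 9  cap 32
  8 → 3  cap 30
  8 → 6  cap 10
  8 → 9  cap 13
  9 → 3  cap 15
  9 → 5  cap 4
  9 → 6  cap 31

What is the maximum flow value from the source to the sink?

Maximum flow value: 16

augment #1: 8→6→10 bottleneck 4, total now 4
augment #2: 8→3→4→10 bottleneck 8, total now 12
augment #3: 8→9→5→4→10 bottleneck 4, total now 16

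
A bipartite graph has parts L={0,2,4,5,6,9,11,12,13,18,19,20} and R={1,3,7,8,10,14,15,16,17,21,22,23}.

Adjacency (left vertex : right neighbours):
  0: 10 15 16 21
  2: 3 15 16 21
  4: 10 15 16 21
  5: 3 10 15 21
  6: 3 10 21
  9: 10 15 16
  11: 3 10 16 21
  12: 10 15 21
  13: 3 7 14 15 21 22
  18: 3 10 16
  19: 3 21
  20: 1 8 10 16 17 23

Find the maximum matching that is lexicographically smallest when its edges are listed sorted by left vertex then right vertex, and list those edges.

|M| = 7 (so the lex-smallest maximum matching has 7 edges)
process left vertices in ascending order; for each, take the smallest-labelled available neighbour that still permits 7 edges overall, or leave it unmatched if none does
lex-smallest matching: {0-10, 2-3, 4-15, 5-21, 9-16, 13-7, 20-1}

Lex-smallest maximum matching: {(0,10), (2,3), (4,15), (5,21), (9,16), (13,7), (20,1)}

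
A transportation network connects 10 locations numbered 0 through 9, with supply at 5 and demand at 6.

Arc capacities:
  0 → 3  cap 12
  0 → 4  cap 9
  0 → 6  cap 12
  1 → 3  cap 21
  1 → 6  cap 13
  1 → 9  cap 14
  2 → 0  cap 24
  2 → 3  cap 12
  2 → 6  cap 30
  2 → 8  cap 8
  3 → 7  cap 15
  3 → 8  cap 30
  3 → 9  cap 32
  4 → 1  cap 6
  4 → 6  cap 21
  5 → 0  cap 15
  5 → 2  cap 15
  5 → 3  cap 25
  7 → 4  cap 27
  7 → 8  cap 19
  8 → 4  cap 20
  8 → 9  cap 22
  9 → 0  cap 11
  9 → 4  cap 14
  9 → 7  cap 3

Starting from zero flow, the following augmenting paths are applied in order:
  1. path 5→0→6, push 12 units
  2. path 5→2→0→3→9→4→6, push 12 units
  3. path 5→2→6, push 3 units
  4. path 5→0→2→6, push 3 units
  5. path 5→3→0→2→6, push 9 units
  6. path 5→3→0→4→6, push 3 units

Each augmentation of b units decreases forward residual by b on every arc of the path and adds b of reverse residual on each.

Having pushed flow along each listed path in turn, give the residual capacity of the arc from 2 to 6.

Residual capacity of (2,6): 15

after path 1 (5→0→6, push 12): res(2,6)=30
after path 2 (5→2→0→3→9→4→6, push 12): res(2,6)=30
after path 3 (5→2→6, push 3): res(2,6)=27
after path 4 (5→0→2→6, push 3): res(2,6)=24
after path 5 (5→3→0→2→6, push 9): res(2,6)=15
after path 6 (5→3→0→4→6, push 3): res(2,6)=15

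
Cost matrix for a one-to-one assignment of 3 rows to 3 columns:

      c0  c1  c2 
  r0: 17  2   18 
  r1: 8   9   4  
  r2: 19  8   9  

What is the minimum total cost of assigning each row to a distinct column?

optimal assignment: row0→col1 (cost 2), row1→col0 (cost 8), row2→col2 (cost 9)
total = 2 + 8 + 9 = 19

Minimum assignment cost: 19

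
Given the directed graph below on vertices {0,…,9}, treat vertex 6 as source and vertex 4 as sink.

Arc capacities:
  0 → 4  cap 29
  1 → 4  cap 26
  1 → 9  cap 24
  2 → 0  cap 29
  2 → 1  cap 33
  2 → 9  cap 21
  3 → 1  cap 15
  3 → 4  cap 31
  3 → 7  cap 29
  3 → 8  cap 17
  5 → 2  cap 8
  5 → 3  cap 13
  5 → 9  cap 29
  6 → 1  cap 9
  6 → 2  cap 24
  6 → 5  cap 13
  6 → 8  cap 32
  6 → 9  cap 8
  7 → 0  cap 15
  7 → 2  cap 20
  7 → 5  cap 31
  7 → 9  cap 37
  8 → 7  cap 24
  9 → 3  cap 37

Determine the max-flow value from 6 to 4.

Maximum flow value: 78

augment #1: 6→1→4 bottleneck 9, total now 9
augment #2: 6→2→0→4 bottleneck 24, total now 33
augment #3: 6→5→3→4 bottleneck 13, total now 46
augment #4: 6→9→3→4 bottleneck 8, total now 54
augment #5: 6→8→7→0→4 bottleneck 5, total now 59
augment #6: 6→8→7→2→1→4 bottleneck 17, total now 76
augment #7: 6→8→7→9→3→4 bottleneck 2, total now 78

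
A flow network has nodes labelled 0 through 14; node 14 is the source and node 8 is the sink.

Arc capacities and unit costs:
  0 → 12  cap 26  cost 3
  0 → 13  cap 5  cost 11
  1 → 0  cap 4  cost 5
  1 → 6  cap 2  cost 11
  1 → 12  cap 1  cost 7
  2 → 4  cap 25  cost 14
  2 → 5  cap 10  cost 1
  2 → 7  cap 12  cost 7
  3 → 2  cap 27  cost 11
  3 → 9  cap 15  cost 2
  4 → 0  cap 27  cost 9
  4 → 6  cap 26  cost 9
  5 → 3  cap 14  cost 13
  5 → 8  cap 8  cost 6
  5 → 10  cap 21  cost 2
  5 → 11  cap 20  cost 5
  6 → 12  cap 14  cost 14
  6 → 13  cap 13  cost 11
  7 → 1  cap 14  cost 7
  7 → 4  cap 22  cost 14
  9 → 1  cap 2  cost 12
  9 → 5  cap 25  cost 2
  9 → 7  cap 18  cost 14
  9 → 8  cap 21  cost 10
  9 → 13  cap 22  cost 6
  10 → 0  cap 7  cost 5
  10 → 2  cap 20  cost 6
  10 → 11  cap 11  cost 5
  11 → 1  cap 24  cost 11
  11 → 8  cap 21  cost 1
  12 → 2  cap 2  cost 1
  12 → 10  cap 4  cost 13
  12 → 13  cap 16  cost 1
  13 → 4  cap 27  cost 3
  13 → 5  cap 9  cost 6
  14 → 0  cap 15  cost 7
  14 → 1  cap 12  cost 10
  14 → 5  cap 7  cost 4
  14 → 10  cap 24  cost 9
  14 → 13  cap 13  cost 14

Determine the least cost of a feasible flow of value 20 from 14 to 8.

shortest-cost path #1: 14→5→8 push 7 @ unit cost 10 (adds 70)
shortest-cost path #2: 14→10→11→8 push 11 @ unit cost 15 (adds 165)
shortest-cost path #3: 14→0→12→2→5→8 push 1 @ unit cost 18 (adds 18)
shortest-cost path #4: 14→0→12→2→5→11→8 push 1 @ unit cost 18 (adds 18)
total cost = 271

Minimum cost for 20 units: 271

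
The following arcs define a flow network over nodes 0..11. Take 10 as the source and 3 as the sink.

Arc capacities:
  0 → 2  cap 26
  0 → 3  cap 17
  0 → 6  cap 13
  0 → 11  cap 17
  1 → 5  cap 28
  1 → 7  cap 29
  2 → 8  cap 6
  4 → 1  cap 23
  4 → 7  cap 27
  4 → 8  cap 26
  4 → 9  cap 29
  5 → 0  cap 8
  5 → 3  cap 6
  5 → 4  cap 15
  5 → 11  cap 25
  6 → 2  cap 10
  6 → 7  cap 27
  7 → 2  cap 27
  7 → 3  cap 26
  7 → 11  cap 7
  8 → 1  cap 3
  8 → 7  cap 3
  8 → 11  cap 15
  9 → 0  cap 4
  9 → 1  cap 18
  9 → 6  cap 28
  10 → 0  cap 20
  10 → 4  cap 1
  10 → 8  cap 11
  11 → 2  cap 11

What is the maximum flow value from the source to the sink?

Maximum flow value: 27

augment #1: 10→0→3 bottleneck 17, total now 17
augment #2: 10→4→7→3 bottleneck 1, total now 18
augment #3: 10→8→7→3 bottleneck 3, total now 21
augment #4: 10→0→6→7→3 bottleneck 3, total now 24
augment #5: 10→8→1→5→3 bottleneck 3, total now 27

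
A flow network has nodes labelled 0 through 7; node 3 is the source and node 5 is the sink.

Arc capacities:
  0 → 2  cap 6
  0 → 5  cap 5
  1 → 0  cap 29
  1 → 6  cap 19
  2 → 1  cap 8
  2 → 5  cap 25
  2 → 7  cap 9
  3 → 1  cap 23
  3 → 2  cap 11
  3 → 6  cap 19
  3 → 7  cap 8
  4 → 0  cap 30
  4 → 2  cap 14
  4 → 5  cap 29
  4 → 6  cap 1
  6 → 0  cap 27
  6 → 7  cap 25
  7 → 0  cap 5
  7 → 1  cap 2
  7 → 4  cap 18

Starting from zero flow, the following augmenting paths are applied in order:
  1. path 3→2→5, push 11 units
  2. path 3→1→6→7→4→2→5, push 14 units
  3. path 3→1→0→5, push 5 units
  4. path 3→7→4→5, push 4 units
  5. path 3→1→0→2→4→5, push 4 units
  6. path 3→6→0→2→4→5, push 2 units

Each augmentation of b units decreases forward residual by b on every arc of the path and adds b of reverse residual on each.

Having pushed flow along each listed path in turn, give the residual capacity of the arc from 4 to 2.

Residual capacity of (4,2): 6

after path 1 (3→2→5, push 11): res(4,2)=14
after path 2 (3→1→6→7→4→2→5, push 14): res(4,2)=0
after path 3 (3→1→0→5, push 5): res(4,2)=0
after path 4 (3→7→4→5, push 4): res(4,2)=0
after path 5 (3→1→0→2→4→5, push 4): res(4,2)=4
after path 6 (3→6→0→2→4→5, push 2): res(4,2)=6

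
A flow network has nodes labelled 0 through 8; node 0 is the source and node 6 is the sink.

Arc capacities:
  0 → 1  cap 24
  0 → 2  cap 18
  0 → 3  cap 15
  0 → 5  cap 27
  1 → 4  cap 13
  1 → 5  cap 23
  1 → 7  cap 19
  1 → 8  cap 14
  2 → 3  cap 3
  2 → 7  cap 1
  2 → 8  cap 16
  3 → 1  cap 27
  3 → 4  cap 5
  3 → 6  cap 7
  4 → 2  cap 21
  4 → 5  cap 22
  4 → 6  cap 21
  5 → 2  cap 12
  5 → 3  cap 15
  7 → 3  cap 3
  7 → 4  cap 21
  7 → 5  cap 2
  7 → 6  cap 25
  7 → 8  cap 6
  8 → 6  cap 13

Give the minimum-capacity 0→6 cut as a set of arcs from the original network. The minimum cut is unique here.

Min-cut arcs: {(1,4), (1,7), (2,7), (3,4), (3,6), (8,6)} (total capacity 58)

augment #1: 0→3→6 push 7
augment #2: 0→1→4→6 push 13
augment #3: 0→1→7→6 push 11
augment #4: 0→2→7→6 push 1
augment #5: 0→2→8→6 push 13
augment #6: 0→3→4→6 push 5
augment #7: 0→3→1→7→6 push 3
augment #8: 0→2→3→1→7→6 push 3
augment #9: 0→5→3→1→7→6 push 2
max flow = 58; residual-reachable set from 0 gives S-side
cut edges (S→T): {(1,4), (1,7), (2,7), (3,4), (3,6), (8,6)} total cap 58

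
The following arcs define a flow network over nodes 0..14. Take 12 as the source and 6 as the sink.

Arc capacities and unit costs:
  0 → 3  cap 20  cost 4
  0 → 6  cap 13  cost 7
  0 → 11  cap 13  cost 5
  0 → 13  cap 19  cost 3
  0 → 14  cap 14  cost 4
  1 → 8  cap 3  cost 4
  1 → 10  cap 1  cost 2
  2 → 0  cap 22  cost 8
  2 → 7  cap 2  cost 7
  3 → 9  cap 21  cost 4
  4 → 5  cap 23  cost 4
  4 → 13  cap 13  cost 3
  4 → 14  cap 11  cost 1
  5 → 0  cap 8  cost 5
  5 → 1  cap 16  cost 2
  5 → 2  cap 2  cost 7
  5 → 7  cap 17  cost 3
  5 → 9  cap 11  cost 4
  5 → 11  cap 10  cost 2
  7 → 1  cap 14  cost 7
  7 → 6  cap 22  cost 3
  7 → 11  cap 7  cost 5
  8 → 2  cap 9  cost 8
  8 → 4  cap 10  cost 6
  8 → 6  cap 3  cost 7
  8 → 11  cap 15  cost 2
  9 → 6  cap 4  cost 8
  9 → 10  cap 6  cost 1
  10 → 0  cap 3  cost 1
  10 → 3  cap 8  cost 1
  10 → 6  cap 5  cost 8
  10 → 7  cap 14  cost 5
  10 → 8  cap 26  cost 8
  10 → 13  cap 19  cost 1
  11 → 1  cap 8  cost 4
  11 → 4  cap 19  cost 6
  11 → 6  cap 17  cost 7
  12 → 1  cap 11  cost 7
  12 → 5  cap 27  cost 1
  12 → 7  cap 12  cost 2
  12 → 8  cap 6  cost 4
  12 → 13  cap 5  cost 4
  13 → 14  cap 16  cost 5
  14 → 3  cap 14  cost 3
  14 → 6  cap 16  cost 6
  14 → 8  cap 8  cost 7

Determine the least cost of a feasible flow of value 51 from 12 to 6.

shortest-cost path #1: 12→7→6 push 12 @ unit cost 5 (adds 60)
shortest-cost path #2: 12→5→7→6 push 10 @ unit cost 7 (adds 70)
shortest-cost path #3: 12→5→11→6 push 10 @ unit cost 10 (adds 100)
shortest-cost path #4: 12→8→6 push 3 @ unit cost 11 (adds 33)
shortest-cost path #5: 12→5→9→6 push 4 @ unit cost 13 (adds 52)
shortest-cost path #6: 12→8→11→6 push 3 @ unit cost 13 (adds 39)
shortest-cost path #7: 12→5→0→6 push 3 @ unit cost 13 (adds 39)
shortest-cost path #8: 12→13→14→6 push 5 @ unit cost 15 (adds 75)
shortest-cost path #9: 12→1→10→6 push 1 @ unit cost 17 (adds 17)
total cost = 485

Minimum cost for 51 units: 485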